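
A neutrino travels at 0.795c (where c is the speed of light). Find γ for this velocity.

v/c = 0.795, so (v/c)² = 0.632025
1 - (v/c)² = 0.367975
γ = 1/√(0.367975) = 1.649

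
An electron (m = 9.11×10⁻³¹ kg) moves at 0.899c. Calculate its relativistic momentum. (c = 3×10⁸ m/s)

γ = 1/√(1 - 0.899²) = 2.2834
v = 0.899 × 3×10⁸ = 2.697×10⁸ m/s
p = γmv = 2.2834 × 9.11×10⁻³¹ × 2.697×10⁸ = 5.610×10⁻²² kg·m/s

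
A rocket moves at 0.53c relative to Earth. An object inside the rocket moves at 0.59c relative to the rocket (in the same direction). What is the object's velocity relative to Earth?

u = (u' + v)/(1 + u'v/c²)
Numerator: 0.59 + 0.53 = 1.12
Denominator: 1 + 0.3127 = 1.3127
u = 1.12/1.3127 = 0.8532c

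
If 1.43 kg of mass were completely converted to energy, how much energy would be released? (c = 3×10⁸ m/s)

Using E = mc²:
c² = (3×10⁸)² = 9×10¹⁶ m²/s²
E = 1.43 × 9×10¹⁶ = 1.287×10¹⁷ J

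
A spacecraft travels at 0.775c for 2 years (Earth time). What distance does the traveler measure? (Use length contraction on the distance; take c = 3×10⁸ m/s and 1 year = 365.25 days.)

Earth distance: d = v × t = 0.775c × 2 yr = 1.46743×10¹⁶ m
γ = 1.58238
d' = d/γ = 1.46743×10¹⁶/1.58238 = 9.274×10¹⁵ m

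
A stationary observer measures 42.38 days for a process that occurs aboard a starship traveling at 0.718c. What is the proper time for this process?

Dilated time Δt = 42.38 days
γ = 1/√(1 - 0.718²) = 1.4367
Δt₀ = Δt/γ = 42.38/1.4367 = 29.50 days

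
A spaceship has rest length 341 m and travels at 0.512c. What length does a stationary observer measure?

Proper length L₀ = 341 m
γ = 1/√(1 - 0.512²) = 1.1642
L = L₀/γ = 341/1.1642 = 292.9 m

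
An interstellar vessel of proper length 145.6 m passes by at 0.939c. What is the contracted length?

Proper length L₀ = 145.6 m
γ = 1/√(1 - 0.939²) = 2.908
L = L₀/γ = 145.6/2.908 = 50.07 m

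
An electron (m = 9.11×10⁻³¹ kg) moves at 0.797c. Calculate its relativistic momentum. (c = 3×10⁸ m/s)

γ = 1/√(1 - 0.797²) = 1.6557
v = 0.797 × 3×10⁸ = 2.391×10⁸ m/s
p = γmv = 1.6557 × 9.11×10⁻³¹ × 2.391×10⁸ = 3.606×10⁻²² kg·m/s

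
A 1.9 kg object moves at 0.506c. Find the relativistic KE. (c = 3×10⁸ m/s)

γ = 1/√(1 - 0.506²) = 1.15938
γ - 1 = 0.15938
KE = (γ-1)mc² = 0.15938 × 1.9 × (3×10⁸)² = 2.725×10¹⁶ J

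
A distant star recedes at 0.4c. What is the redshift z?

β = 0.4
(1+β)/(1-β) = 1.4/0.6 = 2.3333
√(2.3333) = 1.5275
z = 1.5275 - 1 = 0.5275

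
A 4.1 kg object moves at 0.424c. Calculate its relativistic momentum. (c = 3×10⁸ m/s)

γ = 1/√(1 - 0.424²) = 1.104
v = 0.424 × 3×10⁸ = 1.272×10⁸ m/s
p = γmv = 1.104 × 4.1 × 1.272×10⁸ = 5.758×10⁸ kg·m/s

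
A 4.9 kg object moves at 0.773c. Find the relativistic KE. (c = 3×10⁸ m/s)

γ = 1/√(1 - 0.773²) = 1.5763
γ - 1 = 0.5763
KE = (γ-1)mc² = 0.5763 × 4.9 × (3×10⁸)² = 2.541×10¹⁷ J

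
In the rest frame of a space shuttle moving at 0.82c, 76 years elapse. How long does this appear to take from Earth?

Proper time Δt₀ = 76 years
γ = 1/√(1 - 0.82²) = 1.747
Δt = γΔt₀ = 1.747 × 76 = 132.8 years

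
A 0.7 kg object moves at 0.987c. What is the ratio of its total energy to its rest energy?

E = γmc², E₀ = mc²
E/E₀ = γ = 1/√(1 - 0.987²) = 6.222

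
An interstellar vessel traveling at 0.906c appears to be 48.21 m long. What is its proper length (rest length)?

Contracted length L = 48.21 m
γ = 1/√(1 - 0.906²) = 2.363
L₀ = γL = 2.363 × 48.21 = 113.9 m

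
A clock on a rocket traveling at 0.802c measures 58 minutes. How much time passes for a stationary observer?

Proper time Δt₀ = 58 minutes
γ = 1/√(1 - 0.802²) = 1.6741
Δt = γΔt₀ = 1.6741 × 58 = 97.10 minutes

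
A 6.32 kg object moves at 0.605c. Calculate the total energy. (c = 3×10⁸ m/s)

γ = 1/√(1 - 0.605²) = 1.256
mc² = 6.32 × (3×10⁸)² = 5.688×10¹⁷ J
E = γmc² = 1.256 × 5.688×10¹⁷ = 7.144×10¹⁷ J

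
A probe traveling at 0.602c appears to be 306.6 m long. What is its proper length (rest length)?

Contracted length L = 306.6 m
γ = 1/√(1 - 0.602²) = 1.2524
L₀ = γL = 1.2524 × 306.6 = 384.0 m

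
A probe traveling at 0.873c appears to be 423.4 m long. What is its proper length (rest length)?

Contracted length L = 423.4 m
γ = 1/√(1 - 0.873²) = 2.0504
L₀ = γL = 2.0504 × 423.4 = 868.1 m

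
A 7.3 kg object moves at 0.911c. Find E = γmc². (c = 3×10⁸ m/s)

γ = 1/√(1 - 0.911²) = 2.425
mc² = 7.3 × (3×10⁸)² = 6.570×10¹⁷ J
E = γmc² = 2.425 × 6.570×10¹⁷ = 1.593×10¹⁸ J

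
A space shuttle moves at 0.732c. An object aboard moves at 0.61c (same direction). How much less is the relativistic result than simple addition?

Classical: u' + v = 0.61 + 0.732 = 1.342c
Relativistic: u = (0.61 + 0.732)/(1 + 0.44652) = 1.342/1.44652 = 0.9277c
Difference: 1.342 - 0.9277 = 0.4143c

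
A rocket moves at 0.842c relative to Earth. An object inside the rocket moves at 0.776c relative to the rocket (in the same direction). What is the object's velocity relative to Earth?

u = (u' + v)/(1 + u'v/c²)
Numerator: 0.776 + 0.842 = 1.618
Denominator: 1 + 0.653392 = 1.653392
u = 1.618/1.653392 = 0.9786c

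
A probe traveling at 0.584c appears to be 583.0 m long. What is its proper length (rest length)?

Contracted length L = 583.0 m
γ = 1/√(1 - 0.584²) = 1.2319
L₀ = γL = 1.2319 × 583.0 = 718.2 m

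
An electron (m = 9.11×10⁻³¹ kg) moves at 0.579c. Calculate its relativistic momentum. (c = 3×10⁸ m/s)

γ = 1/√(1 - 0.579²) = 1.2265
v = 0.579 × 3×10⁸ = 1.737×10⁸ m/s
p = γmv = 1.2265 × 9.11×10⁻³¹ × 1.737×10⁸ = 1.941×10⁻²² kg·m/s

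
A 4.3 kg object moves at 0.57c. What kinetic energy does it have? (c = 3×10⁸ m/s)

γ = 1/√(1 - 0.57²) = 1.21707
γ - 1 = 0.21707
KE = (γ-1)mc² = 0.21707 × 4.3 × (3×10⁸)² = 8.401×10¹⁶ J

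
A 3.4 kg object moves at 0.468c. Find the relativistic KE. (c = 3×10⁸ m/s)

γ = 1/√(1 - 0.468²) = 1.13157
γ - 1 = 0.13157
KE = (γ-1)mc² = 0.13157 × 3.4 × (3×10⁸)² = 4.026×10¹⁶ J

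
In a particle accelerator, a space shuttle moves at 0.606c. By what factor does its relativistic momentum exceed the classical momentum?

p_rel = γmv, p_class = mv
Ratio = γ = 1/√(1 - 0.606²)
= 1/√(0.632764) = 1.257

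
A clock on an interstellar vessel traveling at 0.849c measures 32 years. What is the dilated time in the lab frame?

Proper time Δt₀ = 32 years
γ = 1/√(1 - 0.849²) = 1.8925
Δt = γΔt₀ = 1.8925 × 32 = 60.56 years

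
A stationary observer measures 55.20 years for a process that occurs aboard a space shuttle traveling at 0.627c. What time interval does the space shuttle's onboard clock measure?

Dilated time Δt = 55.20 years
γ = 1/√(1 - 0.627²) = 1.2837
Δt₀ = Δt/γ = 55.20/1.2837 = 43.00 years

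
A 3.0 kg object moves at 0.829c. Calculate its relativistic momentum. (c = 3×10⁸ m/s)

γ = 1/√(1 - 0.829²) = 1.788
v = 0.829 × 3×10⁸ = 2.487×10⁸ m/s
p = γmv = 1.788 × 3.0 × 2.487×10⁸ = 1.334×10⁹ kg·m/s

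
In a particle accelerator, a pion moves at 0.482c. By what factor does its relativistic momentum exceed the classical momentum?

p_rel = γmv, p_class = mv
Ratio = γ = 1/√(1 - 0.482²)
= 1/√(0.767676) = 1.141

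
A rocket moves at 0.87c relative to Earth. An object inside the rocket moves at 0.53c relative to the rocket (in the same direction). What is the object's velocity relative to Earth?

u = (u' + v)/(1 + u'v/c²)
Numerator: 0.53 + 0.87 = 1.4
Denominator: 1 + 0.4611 = 1.4611
u = 1.4/1.4611 = 0.9582c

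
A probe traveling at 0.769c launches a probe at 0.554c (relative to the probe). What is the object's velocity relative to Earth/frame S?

u = (u' + v)/(1 + u'v/c²)
Numerator: 0.554 + 0.769 = 1.323
Denominator: 1 + 0.426026 = 1.426026
u = 1.323/1.426026 = 0.9278c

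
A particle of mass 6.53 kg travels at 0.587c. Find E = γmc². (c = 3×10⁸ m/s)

γ = 1/√(1 - 0.587²) = 1.2352
mc² = 6.53 × (3×10⁸)² = 5.877×10¹⁷ J
E = γmc² = 1.2352 × 5.877×10¹⁷ = 7.259×10¹⁷ J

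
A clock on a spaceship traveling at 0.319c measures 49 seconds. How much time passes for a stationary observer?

Proper time Δt₀ = 49 seconds
γ = 1/√(1 - 0.319²) = 1.055
Δt = γΔt₀ = 1.055 × 49 = 51.70 seconds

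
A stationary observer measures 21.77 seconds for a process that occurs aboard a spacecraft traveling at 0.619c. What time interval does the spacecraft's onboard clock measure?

Dilated time Δt = 21.77 seconds
γ = 1/√(1 - 0.619²) = 1.273
Δt₀ = Δt/γ = 21.77/1.273 = 17.10 seconds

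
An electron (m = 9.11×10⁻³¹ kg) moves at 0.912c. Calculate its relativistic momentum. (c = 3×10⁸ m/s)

γ = 1/√(1 - 0.912²) = 2.4379
v = 0.912 × 3×10⁸ = 2.736×10⁸ m/s
p = γmv = 2.4379 × 9.11×10⁻³¹ × 2.736×10⁸ = 6.076×10⁻²² kg·m/s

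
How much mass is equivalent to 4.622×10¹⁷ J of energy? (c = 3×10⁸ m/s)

From E = mc², we get m = E/c²
c² = (3×10⁸)² = 9×10¹⁶ m²/s²
m = 4.622×10¹⁷ / 9×10¹⁶ = 5.136 kg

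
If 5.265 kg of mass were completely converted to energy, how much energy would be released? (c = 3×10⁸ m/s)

Using E = mc²:
c² = (3×10⁸)² = 9×10¹⁶ m²/s²
E = 5.265 × 9×10¹⁶ = 4.739×10¹⁷ J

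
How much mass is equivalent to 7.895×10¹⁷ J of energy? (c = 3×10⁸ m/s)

From E = mc², we get m = E/c²
c² = (3×10⁸)² = 9×10¹⁶ m²/s²
m = 7.895×10¹⁷ / 9×10¹⁶ = 8.772 kg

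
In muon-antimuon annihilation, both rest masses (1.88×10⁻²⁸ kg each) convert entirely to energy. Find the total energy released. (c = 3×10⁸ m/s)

Both particles have the same rest mass, so total mass = 2m
E = 2m·c² = 2 × 1.88×10⁻²⁸ × (3×10⁸)²
= 2 × 1.88×10⁻²⁸ × 9×10¹⁶
= 3.384×10⁻¹¹ J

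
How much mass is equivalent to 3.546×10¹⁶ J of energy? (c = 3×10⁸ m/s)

From E = mc², we get m = E/c²
c² = (3×10⁸)² = 9×10¹⁶ m²/s²
m = 3.546×10¹⁶ / 9×10¹⁶ = 0.3940 kg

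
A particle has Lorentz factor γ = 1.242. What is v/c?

From γ = 1/√(1 - v²/c²):
1/γ² = 1/1.242² = 0.64827
v²/c² = 1 - 0.64827 = 0.35173
v/c = √(0.35173) = 0.5931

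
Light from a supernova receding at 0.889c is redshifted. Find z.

β = 0.889
(1+β)/(1-β) = 1.889/0.111 = 17.018
√(17.018) = 4.125
z = 4.125 - 1 = 3.125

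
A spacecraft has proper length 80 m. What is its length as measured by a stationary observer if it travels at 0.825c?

Proper length L₀ = 80 m
γ = 1/√(1 - 0.825²) = 1.7695
L = L₀/γ = 80/1.7695 = 45.21 m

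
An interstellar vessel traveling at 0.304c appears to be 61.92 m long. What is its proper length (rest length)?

Contracted length L = 61.92 m
γ = 1/√(1 - 0.304²) = 1.0497
L₀ = γL = 1.0497 × 61.92 = 65.00 m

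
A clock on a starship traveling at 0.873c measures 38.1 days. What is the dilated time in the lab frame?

Proper time Δt₀ = 38.1 days
γ = 1/√(1 - 0.873²) = 2.0504
Δt = γΔt₀ = 2.0504 × 38.1 = 78.12 days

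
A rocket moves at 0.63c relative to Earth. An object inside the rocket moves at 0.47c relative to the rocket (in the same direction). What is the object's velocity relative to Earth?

u = (u' + v)/(1 + u'v/c²)
Numerator: 0.47 + 0.63 = 1.1
Denominator: 1 + 0.2961 = 1.2961
u = 1.1/1.2961 = 0.8487c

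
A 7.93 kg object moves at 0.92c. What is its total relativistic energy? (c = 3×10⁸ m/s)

γ = 1/√(1 - 0.92²) = 2.552
mc² = 7.93 × (3×10⁸)² = 7.137×10¹⁷ J
E = γmc² = 2.552 × 7.137×10¹⁷ = 1.821×10¹⁸ J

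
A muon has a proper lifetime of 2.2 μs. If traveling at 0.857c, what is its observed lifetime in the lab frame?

Proper lifetime τ₀ = 2.2 μs
γ = 1/√(1 - 0.857²) = 1.9406
τ = γτ₀ = 1.9406 × 2.2 μs = 4.269 μs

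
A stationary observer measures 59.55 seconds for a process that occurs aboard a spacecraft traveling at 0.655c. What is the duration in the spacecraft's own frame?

Dilated time Δt = 59.55 seconds
γ = 1/√(1 - 0.655²) = 1.3234
Δt₀ = Δt/γ = 59.55/1.3234 = 45.00 seconds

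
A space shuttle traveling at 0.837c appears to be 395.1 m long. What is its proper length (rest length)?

Contracted length L = 395.1 m
γ = 1/√(1 - 0.837²) = 1.8275
L₀ = γL = 1.8275 × 395.1 = 722.0 m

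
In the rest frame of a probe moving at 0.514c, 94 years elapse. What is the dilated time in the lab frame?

Proper time Δt₀ = 94 years
γ = 1/√(1 - 0.514²) = 1.166
Δt = γΔt₀ = 1.166 × 94 = 109.6 years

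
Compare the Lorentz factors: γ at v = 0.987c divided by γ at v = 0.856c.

γ₁ = 1/√(1 - 0.987²) = 6.222
γ₂ = 1/√(1 - 0.856²) = 1.934
γ₁/γ₂ = 6.222/1.934 = 3.217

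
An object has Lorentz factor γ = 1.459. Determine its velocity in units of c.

From γ = 1/√(1 - v²/c²):
1/γ² = 1/1.459² = 0.46977
v²/c² = 1 - 0.46977 = 0.53023
v/c = √(0.53023) = 0.7282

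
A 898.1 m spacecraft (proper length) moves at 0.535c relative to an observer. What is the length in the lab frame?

Proper length L₀ = 898.1 m
γ = 1/√(1 - 0.535²) = 1.1836
L = L₀/γ = 898.1/1.1836 = 758.8 m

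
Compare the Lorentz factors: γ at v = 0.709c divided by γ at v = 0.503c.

γ₁ = 1/√(1 - 0.709²) = 1.418
γ₂ = 1/√(1 - 0.503²) = 1.157
γ₁/γ₂ = 1.418/1.157 = 1.226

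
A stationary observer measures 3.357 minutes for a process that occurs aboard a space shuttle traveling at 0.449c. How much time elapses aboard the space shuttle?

Dilated time Δt = 3.357 minutes
γ = 1/√(1 - 0.449²) = 1.119
Δt₀ = Δt/γ = 3.357/1.119 = 3.000 minutes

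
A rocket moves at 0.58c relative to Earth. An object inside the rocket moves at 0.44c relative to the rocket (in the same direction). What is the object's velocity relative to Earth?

u = (u' + v)/(1 + u'v/c²)
Numerator: 0.44 + 0.58 = 1.02
Denominator: 1 + 0.2552 = 1.2552
u = 1.02/1.2552 = 0.8126c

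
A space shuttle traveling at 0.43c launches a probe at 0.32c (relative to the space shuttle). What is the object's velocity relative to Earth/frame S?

u = (u' + v)/(1 + u'v/c²)
Numerator: 0.32 + 0.43 = 0.75
Denominator: 1 + 0.1376 = 1.1376
u = 0.75/1.1376 = 0.6593c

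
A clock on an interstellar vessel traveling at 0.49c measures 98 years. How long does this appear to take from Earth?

Proper time Δt₀ = 98 years
γ = 1/√(1 - 0.49²) = 1.147
Δt = γΔt₀ = 1.147 × 98 = 112.4 years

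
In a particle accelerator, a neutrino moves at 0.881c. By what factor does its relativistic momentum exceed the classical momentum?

p_rel = γmv, p_class = mv
Ratio = γ = 1/√(1 - 0.881²)
= 1/√(0.223839) = 2.114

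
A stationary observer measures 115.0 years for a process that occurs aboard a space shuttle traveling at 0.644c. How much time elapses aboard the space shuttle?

Dilated time Δt = 115.0 years
γ = 1/√(1 - 0.644²) = 1.3071
Δt₀ = Δt/γ = 115.0/1.3071 = 87.98 years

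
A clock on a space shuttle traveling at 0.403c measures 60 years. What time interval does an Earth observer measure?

Proper time Δt₀ = 60 years
γ = 1/√(1 - 0.403²) = 1.0927
Δt = γΔt₀ = 1.0927 × 60 = 65.56 years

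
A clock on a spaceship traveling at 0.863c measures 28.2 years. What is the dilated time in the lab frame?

Proper time Δt₀ = 28.2 years
γ = 1/√(1 - 0.863²) = 1.9794
Δt = γΔt₀ = 1.9794 × 28.2 = 55.82 years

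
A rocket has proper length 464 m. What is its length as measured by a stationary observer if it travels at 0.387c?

Proper length L₀ = 464 m
γ = 1/√(1 - 0.387²) = 1.0845
L = L₀/γ = 464/1.0845 = 427.8 m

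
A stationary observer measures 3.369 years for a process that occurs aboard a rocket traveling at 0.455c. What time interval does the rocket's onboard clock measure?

Dilated time Δt = 3.369 years
γ = 1/√(1 - 0.455²) = 1.123
Δt₀ = Δt/γ = 3.369/1.123 = 3.000 years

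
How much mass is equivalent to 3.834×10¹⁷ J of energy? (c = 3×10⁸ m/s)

From E = mc², we get m = E/c²
c² = (3×10⁸)² = 9×10¹⁶ m²/s²
m = 3.834×10¹⁷ / 9×10¹⁶ = 4.260 kg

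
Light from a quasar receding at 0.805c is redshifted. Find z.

β = 0.805
(1+β)/(1-β) = 1.805/0.195 = 9.256
√(9.256) = 3.042
z = 3.042 - 1 = 2.042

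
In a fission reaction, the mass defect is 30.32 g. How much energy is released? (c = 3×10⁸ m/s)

Convert mass defect: Δm = 30.32 g = 0.03032 kg
E = Δm·c² = 0.03032 × (3×10⁸)²
= 0.03032 × 9×10¹⁶ = 2.729×10¹⁵ J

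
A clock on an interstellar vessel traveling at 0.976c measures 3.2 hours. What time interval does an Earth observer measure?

Proper time Δt₀ = 3.2 hours
γ = 1/√(1 - 0.976²) = 4.592
Δt = γΔt₀ = 4.592 × 3.2 = 14.69 hours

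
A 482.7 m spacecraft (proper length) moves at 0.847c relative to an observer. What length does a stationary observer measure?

Proper length L₀ = 482.7 m
γ = 1/√(1 - 0.847²) = 1.881
L = L₀/γ = 482.7/1.881 = 256.6 m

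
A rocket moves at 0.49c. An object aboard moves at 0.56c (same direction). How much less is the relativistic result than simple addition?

Classical: u' + v = 0.56 + 0.49 = 1.05c
Relativistic: u = (0.56 + 0.49)/(1 + 0.2744) = 1.05/1.2744 = 0.8239c
Difference: 1.05 - 0.8239 = 0.2261c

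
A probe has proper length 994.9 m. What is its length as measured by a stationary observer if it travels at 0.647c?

Proper length L₀ = 994.9 m
γ = 1/√(1 - 0.647²) = 1.3115
L = L₀/γ = 994.9/1.3115 = 758.6 m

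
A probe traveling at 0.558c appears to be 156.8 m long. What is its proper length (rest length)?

Contracted length L = 156.8 m
γ = 1/√(1 - 0.558²) = 1.2051
L₀ = γL = 1.2051 × 156.8 = 189.0 m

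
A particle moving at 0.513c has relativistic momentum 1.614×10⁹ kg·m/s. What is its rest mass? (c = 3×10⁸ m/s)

γ = 1/√(1 - 0.513²) = 1.165
v = 0.513 × 3×10⁸ = 1.539×10⁸ m/s
m = p/(γv) = 1.614×10⁹/(1.165 × 1.539×10⁸) = 9.002 kg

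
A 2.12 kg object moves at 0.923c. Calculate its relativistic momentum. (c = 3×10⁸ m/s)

γ = 1/√(1 - 0.923²) = 2.599
v = 0.923 × 3×10⁸ = 2.769×10⁸ m/s
p = γmv = 2.599 × 2.12 × 2.769×10⁸ = 1.526×10⁹ kg·m/s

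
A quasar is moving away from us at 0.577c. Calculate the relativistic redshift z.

β = 0.577
(1+β)/(1-β) = 1.577/0.423 = 3.728
√(3.728) = 1.9308
z = 1.9308 - 1 = 0.9308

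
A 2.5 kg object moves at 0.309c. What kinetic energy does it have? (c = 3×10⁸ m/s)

γ = 1/√(1 - 0.309²) = 1.05146
γ - 1 = 0.05146
KE = (γ-1)mc² = 0.05146 × 2.5 × (3×10⁸)² = 1.158×10¹⁶ J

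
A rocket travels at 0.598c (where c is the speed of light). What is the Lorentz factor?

v/c = 0.598, so (v/c)² = 0.357604
1 - (v/c)² = 0.642396
γ = 1/√(0.642396) = 1.248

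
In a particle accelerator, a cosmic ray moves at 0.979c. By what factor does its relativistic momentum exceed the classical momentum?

p_rel = γmv, p_class = mv
Ratio = γ = 1/√(1 - 0.979²)
= 1/√(0.041559) = 4.905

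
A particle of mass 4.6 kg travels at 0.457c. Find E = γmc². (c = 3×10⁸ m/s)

γ = 1/√(1 - 0.457²) = 1.12427
mc² = 4.6 × (3×10⁸)² = 4.140×10¹⁷ J
E = γmc² = 1.12427 × 4.140×10¹⁷ = 4.654×10¹⁷ J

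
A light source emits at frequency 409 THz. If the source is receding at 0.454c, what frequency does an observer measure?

β = v/c = 0.454
(1-β)/(1+β) = 0.546/1.454 = 0.3755
Doppler factor = √(0.3755) = 0.6128
f_obs = 409 × 0.6128 = 250.6 THz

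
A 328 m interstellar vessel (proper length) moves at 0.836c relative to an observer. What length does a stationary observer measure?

Proper length L₀ = 328 m
γ = 1/√(1 - 0.836²) = 1.822
L = L₀/γ = 328/1.822 = 180.0 m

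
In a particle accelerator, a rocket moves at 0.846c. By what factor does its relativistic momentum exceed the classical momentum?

p_rel = γmv, p_class = mv
Ratio = γ = 1/√(1 - 0.846²)
= 1/√(0.284284) = 1.876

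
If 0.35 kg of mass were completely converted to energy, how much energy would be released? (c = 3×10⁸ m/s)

Using E = mc²:
c² = (3×10⁸)² = 9×10¹⁶ m²/s²
E = 0.35 × 9×10¹⁶ = 3.150×10¹⁶ J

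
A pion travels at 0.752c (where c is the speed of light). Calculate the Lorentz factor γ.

v/c = 0.752, so (v/c)² = 0.565504
1 - (v/c)² = 0.434496
γ = 1/√(0.434496) = 1.517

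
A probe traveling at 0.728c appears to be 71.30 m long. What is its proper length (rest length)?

Contracted length L = 71.30 m
γ = 1/√(1 - 0.728²) = 1.459
L₀ = γL = 1.459 × 71.30 = 104.0 m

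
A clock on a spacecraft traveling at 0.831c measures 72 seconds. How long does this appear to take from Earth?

Proper time Δt₀ = 72 seconds
γ = 1/√(1 - 0.831²) = 1.7977
Δt = γΔt₀ = 1.7977 × 72 = 129.4 seconds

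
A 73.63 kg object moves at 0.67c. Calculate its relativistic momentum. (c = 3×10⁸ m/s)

γ = 1/√(1 - 0.67²) = 1.347
v = 0.67 × 3×10⁸ = 2.010×10⁸ m/s
p = γmv = 1.347 × 73.63 × 2.010×10⁸ = 1.994×10¹⁰ kg·m/s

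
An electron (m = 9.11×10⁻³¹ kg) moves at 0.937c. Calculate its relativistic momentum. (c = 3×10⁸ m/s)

γ = 1/√(1 - 0.937²) = 2.8626
v = 0.937 × 3×10⁸ = 2.811×10⁸ m/s
p = γmv = 2.8626 × 9.11×10⁻³¹ × 2.811×10⁸ = 7.331×10⁻²² kg·m/s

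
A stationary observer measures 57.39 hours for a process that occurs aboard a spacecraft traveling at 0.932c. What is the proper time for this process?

Dilated time Δt = 57.39 hours
γ = 1/√(1 - 0.932²) = 2.759
Δt₀ = Δt/γ = 57.39/2.759 = 20.80 hours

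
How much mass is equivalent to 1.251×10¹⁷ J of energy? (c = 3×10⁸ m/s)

From E = mc², we get m = E/c²
c² = (3×10⁸)² = 9×10¹⁶ m²/s²
m = 1.251×10¹⁷ / 9×10¹⁶ = 1.390 kg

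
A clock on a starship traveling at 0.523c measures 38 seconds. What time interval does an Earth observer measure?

Proper time Δt₀ = 38 seconds
γ = 1/√(1 - 0.523²) = 1.17325
Δt = γΔt₀ = 1.17325 × 38 = 44.58 seconds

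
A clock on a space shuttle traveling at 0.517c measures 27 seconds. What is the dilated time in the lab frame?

Proper time Δt₀ = 27 seconds
γ = 1/√(1 - 0.517²) = 1.168
Δt = γΔt₀ = 1.168 × 27 = 31.54 seconds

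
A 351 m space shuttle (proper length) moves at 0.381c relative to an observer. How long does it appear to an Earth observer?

Proper length L₀ = 351 m
γ = 1/√(1 - 0.381²) = 1.0816
L = L₀/γ = 351/1.0816 = 324.5 m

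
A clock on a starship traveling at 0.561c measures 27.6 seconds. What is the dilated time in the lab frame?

Proper time Δt₀ = 27.6 seconds
γ = 1/√(1 - 0.561²) = 1.208
Δt = γΔt₀ = 1.208 × 27.6 = 33.34 seconds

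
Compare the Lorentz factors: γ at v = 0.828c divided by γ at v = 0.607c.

γ₁ = 1/√(1 - 0.828²) = 1.783
γ₂ = 1/√(1 - 0.607²) = 1.258
γ₁/γ₂ = 1.783/1.258 = 1.417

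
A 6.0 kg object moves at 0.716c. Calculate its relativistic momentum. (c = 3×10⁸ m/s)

γ = 1/√(1 - 0.716²) = 1.432
v = 0.716 × 3×10⁸ = 2.148×10⁸ m/s
p = γmv = 1.432 × 6.0 × 2.148×10⁸ = 1.846×10⁹ kg·m/s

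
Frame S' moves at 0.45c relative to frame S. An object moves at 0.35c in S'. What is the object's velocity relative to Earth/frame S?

u = (u' + v)/(1 + u'v/c²)
Numerator: 0.35 + 0.45 = 0.8
Denominator: 1 + 0.1575 = 1.1575
u = 0.8/1.1575 = 0.6911c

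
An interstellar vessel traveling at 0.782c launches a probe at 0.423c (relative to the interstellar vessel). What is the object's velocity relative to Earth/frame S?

u = (u' + v)/(1 + u'v/c²)
Numerator: 0.423 + 0.782 = 1.205
Denominator: 1 + 0.330786 = 1.330786
u = 1.205/1.330786 = 0.9055c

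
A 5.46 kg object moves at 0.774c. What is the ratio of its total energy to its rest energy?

E = γmc², E₀ = mc²
E/E₀ = γ = 1/√(1 - 0.774²) = 1.579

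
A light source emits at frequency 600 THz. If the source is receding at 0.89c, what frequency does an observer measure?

β = v/c = 0.89
(1-β)/(1+β) = 0.11/1.89 = 0.05820
Doppler factor = √(0.05820) = 0.2412
f_obs = 600 × 0.2412 = 144.7 THz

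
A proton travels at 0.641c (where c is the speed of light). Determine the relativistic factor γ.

v/c = 0.641, so (v/c)² = 0.410881
1 - (v/c)² = 0.589119
γ = 1/√(0.589119) = 1.303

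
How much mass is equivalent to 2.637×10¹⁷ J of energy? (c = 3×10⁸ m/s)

From E = mc², we get m = E/c²
c² = (3×10⁸)² = 9×10¹⁶ m²/s²
m = 2.637×10¹⁷ / 9×10¹⁶ = 2.930 kg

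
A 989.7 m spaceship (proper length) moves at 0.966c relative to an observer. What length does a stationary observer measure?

Proper length L₀ = 989.7 m
γ = 1/√(1 - 0.966²) = 3.868
L = L₀/γ = 989.7/3.868 = 255.9 m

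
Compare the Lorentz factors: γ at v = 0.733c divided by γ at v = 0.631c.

γ₁ = 1/√(1 - 0.733²) = 1.470
γ₂ = 1/√(1 - 0.631²) = 1.289
γ₁/γ₂ = 1.470/1.289 = 1.140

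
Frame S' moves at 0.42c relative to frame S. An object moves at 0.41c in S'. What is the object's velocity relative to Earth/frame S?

u = (u' + v)/(1 + u'v/c²)
Numerator: 0.41 + 0.42 = 0.83
Denominator: 1 + 0.1722 = 1.1722
u = 0.83/1.1722 = 0.7081c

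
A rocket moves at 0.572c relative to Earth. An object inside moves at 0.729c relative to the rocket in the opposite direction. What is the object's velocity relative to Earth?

Object's velocity in rocket frame is u' = -0.729c
u = (u' + v)/(1 + u'v/c²) = (v - 0.729)/(1 - 0.729·v/c²)
Numerator: 0.572 - 0.729 = -0.157
Denominator: 1 - 0.416988 = 0.583012
u = -0.157/0.583012 = -0.2693c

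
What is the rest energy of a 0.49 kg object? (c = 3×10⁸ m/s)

c² = (3×10⁸)² = 9.000×10¹⁶ m²/s²
E₀ = mc² = 0.49 × 9.000×10¹⁶ = 4.410×10¹⁶ J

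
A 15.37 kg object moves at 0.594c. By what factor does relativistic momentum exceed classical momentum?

p_rel = γmv, p_class = mv
Ratio = γ = 1/√(1 - 0.594²) = 1.243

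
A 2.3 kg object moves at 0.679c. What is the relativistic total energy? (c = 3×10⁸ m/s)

γ = 1/√(1 - 0.679²) = 1.3621
mc² = 2.3 × (3×10⁸)² = 2.070×10¹⁷ J
E = γmc² = 1.3621 × 2.070×10¹⁷ = 2.820×10¹⁷ J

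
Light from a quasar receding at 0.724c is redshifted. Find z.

β = 0.724
(1+β)/(1-β) = 1.724/0.276 = 6.246
√(6.246) = 2.499
z = 2.499 - 1 = 1.499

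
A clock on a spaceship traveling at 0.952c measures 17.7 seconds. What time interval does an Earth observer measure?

Proper time Δt₀ = 17.7 seconds
γ = 1/√(1 - 0.952²) = 3.2669
Δt = γΔt₀ = 3.2669 × 17.7 = 57.82 seconds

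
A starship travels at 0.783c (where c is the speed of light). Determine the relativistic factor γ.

v/c = 0.783, so (v/c)² = 0.613089
1 - (v/c)² = 0.386911
γ = 1/√(0.386911) = 1.608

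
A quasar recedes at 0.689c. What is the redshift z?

β = 0.689
(1+β)/(1-β) = 1.689/0.311 = 5.431
√(5.431) = 2.330
z = 2.330 - 1 = 1.330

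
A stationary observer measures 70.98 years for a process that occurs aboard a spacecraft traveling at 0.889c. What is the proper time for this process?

Dilated time Δt = 70.98 years
γ = 1/√(1 - 0.889²) = 2.184
Δt₀ = Δt/γ = 70.98/2.184 = 32.50 years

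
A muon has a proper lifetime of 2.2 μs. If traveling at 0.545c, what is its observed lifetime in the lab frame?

Proper lifetime τ₀ = 2.2 μs
γ = 1/√(1 - 0.545²) = 1.1927
τ = γτ₀ = 1.1927 × 2.2 μs = 2.624 μs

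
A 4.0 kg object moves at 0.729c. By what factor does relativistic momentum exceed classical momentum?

p_rel = γmv, p_class = mv
Ratio = γ = 1/√(1 - 0.729²) = 1.461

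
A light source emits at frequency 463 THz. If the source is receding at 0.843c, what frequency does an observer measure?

β = v/c = 0.843
(1-β)/(1+β) = 0.157/1.843 = 0.08519
Doppler factor = √(0.08519) = 0.2919
f_obs = 463 × 0.2919 = 135.1 THz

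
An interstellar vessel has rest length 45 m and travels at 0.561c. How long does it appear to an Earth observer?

Proper length L₀ = 45 m
γ = 1/√(1 - 0.561²) = 1.208
L = L₀/γ = 45/1.208 = 37.25 m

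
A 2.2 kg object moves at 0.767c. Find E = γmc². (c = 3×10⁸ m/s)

γ = 1/√(1 - 0.767²) = 1.5585
mc² = 2.2 × (3×10⁸)² = 1.980×10¹⁷ J
E = γmc² = 1.5585 × 1.980×10¹⁷ = 3.086×10¹⁷ J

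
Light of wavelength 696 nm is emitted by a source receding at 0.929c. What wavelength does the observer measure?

β = 0.929
Wavelength Doppler factor = √(1.929/0.071) = √(27.17) = 5.212
λ_obs = 696 × 5.212 = 3628 nm (redshift)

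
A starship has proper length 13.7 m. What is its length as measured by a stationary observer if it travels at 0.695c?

Proper length L₀ = 13.7 m
γ = 1/√(1 - 0.695²) = 1.3908
L = L₀/γ = 13.7/1.3908 = 9.850 m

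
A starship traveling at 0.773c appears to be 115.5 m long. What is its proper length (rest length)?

Contracted length L = 115.5 m
γ = 1/√(1 - 0.773²) = 1.5763
L₀ = γL = 1.5763 × 115.5 = 182.1 m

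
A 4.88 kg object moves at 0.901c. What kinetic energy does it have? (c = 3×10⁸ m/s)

γ = 1/√(1 - 0.901²) = 2.305
γ - 1 = 1.305
KE = (γ-1)mc² = 1.305 × 4.88 × (3×10⁸)² = 5.732×10¹⁷ J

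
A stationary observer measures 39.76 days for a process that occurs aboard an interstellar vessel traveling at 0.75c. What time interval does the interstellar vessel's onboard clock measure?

Dilated time Δt = 39.76 days
γ = 1/√(1 - 0.75²) = 1.512
Δt₀ = Δt/γ = 39.76/1.512 = 26.30 days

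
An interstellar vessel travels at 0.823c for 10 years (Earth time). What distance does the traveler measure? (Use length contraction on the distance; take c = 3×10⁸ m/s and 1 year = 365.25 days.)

Earth distance: d = v × t = 0.823c × 10 yr = 7.7916×10¹⁶ m
γ = 1.7604
d' = d/γ = 7.7916×10¹⁶/1.7604 = 4.426×10¹⁶ m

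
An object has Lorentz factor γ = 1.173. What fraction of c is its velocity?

From γ = 1/√(1 - v²/c²):
1/γ² = 1/1.173² = 0.7268
v²/c² = 1 - 0.7268 = 0.2732
v/c = √(0.2732) = 0.5227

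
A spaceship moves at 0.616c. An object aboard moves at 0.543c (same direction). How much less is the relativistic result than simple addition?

Classical: u' + v = 0.543 + 0.616 = 1.159c
Relativistic: u = (0.543 + 0.616)/(1 + 0.334488) = 1.159/1.334488 = 0.8685c
Difference: 1.159 - 0.8685 = 0.2905c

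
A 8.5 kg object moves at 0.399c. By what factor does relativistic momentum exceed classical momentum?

p_rel = γmv, p_class = mv
Ratio = γ = 1/√(1 - 0.399²) = 1.091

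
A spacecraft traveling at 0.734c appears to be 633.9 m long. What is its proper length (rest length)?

Contracted length L = 633.9 m
γ = 1/√(1 - 0.734²) = 1.4724
L₀ = γL = 1.4724 × 633.9 = 933.4 m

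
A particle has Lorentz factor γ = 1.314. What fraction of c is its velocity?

From γ = 1/√(1 - v²/c²):
1/γ² = 1/1.314² = 0.5792
v²/c² = 1 - 0.5792 = 0.4208
v/c = √(0.4208) = 0.6487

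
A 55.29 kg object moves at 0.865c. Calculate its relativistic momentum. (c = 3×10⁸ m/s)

γ = 1/√(1 - 0.865²) = 1.9929
v = 0.865 × 3×10⁸ = 2.595×10⁸ m/s
p = γmv = 1.9929 × 55.29 × 2.595×10⁸ = 2.859×10¹⁰ kg·m/s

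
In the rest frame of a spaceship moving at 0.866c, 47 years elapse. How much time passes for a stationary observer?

Proper time Δt₀ = 47 years
γ = 1/√(1 - 0.866²) = 1.9998
Δt = γΔt₀ = 1.9998 × 47 = 93.99 years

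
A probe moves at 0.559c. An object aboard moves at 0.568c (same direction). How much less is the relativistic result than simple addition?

Classical: u' + v = 0.568 + 0.559 = 1.127c
Relativistic: u = (0.568 + 0.559)/(1 + 0.317512) = 1.127/1.317512 = 0.8554c
Difference: 1.127 - 0.8554 = 0.2716c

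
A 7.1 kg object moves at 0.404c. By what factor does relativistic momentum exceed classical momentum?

p_rel = γmv, p_class = mv
Ratio = γ = 1/√(1 - 0.404²) = 1.093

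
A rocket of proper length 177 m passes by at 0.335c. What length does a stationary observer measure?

Proper length L₀ = 177 m
γ = 1/√(1 - 0.335²) = 1.061
L = L₀/γ = 177/1.061 = 166.8 m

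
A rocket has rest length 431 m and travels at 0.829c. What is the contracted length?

Proper length L₀ = 431 m
γ = 1/√(1 - 0.829²) = 1.7881
L = L₀/γ = 431/1.7881 = 241.0 m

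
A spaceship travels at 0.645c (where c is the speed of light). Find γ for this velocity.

v/c = 0.645, so (v/c)² = 0.416025
1 - (v/c)² = 0.583975
γ = 1/√(0.583975) = 1.309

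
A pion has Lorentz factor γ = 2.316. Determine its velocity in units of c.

From γ = 1/√(1 - v²/c²):
1/γ² = 1/2.316² = 0.1864
v²/c² = 1 - 0.1864 = 0.8136
v/c = √(0.8136) = 0.9020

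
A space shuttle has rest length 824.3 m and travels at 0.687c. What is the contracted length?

Proper length L₀ = 824.3 m
γ = 1/√(1 - 0.687²) = 1.3762
L = L₀/γ = 824.3/1.3762 = 599.0 m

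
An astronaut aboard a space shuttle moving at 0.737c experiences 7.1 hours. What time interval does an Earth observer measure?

Proper time Δt₀ = 7.1 hours
γ = 1/√(1 - 0.737²) = 1.4795
Δt = γΔt₀ = 1.4795 × 7.1 = 10.50 hours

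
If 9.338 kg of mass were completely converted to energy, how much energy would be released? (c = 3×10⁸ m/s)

Using E = mc²:
c² = (3×10⁸)² = 9×10¹⁶ m²/s²
E = 9.338 × 9×10¹⁶ = 8.404×10¹⁷ J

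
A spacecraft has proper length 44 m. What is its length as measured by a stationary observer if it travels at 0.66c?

Proper length L₀ = 44 m
γ = 1/√(1 - 0.66²) = 1.331
L = L₀/γ = 44/1.331 = 33.06 m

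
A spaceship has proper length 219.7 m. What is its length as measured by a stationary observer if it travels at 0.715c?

Proper length L₀ = 219.7 m
γ = 1/√(1 - 0.715²) = 1.430
L = L₀/γ = 219.7/1.430 = 153.6 m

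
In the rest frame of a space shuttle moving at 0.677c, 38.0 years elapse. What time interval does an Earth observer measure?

Proper time Δt₀ = 38.0 years
γ = 1/√(1 - 0.677²) = 1.3587
Δt = γΔt₀ = 1.3587 × 38.0 = 51.63 years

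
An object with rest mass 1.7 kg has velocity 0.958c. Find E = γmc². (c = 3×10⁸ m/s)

γ = 1/√(1 - 0.958²) = 3.487
mc² = 1.7 × (3×10⁸)² = 1.530×10¹⁷ J
E = γmc² = 3.487 × 1.530×10¹⁷ = 5.335×10¹⁷ J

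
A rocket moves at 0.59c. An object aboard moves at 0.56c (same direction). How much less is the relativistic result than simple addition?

Classical: u' + v = 0.56 + 0.59 = 1.15c
Relativistic: u = (0.56 + 0.59)/(1 + 0.3304) = 1.15/1.3304 = 0.8644c
Difference: 1.15 - 0.8644 = 0.2856c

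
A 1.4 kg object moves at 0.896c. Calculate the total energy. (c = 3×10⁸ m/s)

γ = 1/√(1 - 0.896²) = 2.25198
mc² = 1.4 × (3×10⁸)² = 1.260×10¹⁷ J
E = γmc² = 2.25198 × 1.260×10¹⁷ = 2.837×10¹⁷ J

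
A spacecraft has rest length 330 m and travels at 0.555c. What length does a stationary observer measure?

Proper length L₀ = 330 m
γ = 1/√(1 - 0.555²) = 1.202
L = L₀/γ = 330/1.202 = 274.5 m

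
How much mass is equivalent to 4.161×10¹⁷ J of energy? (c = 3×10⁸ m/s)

From E = mc², we get m = E/c²
c² = (3×10⁸)² = 9×10¹⁶ m²/s²
m = 4.161×10¹⁷ / 9×10¹⁶ = 4.623 kg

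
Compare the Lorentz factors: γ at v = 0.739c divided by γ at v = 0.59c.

γ₁ = 1/√(1 - 0.739²) = 1.484
γ₂ = 1/√(1 - 0.59²) = 1.239
γ₁/γ₂ = 1.484/1.239 = 1.198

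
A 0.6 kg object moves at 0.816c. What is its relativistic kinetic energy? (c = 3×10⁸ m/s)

γ = 1/√(1 - 0.816²) = 1.72995
γ - 1 = 0.72995
KE = (γ-1)mc² = 0.72995 × 0.6 × (3×10⁸)² = 3.942×10¹⁶ J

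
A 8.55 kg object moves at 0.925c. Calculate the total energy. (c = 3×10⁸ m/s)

γ = 1/√(1 - 0.925²) = 2.632
mc² = 8.55 × (3×10⁸)² = 7.695×10¹⁷ J
E = γmc² = 2.632 × 7.695×10¹⁷ = 2.025×10¹⁸ J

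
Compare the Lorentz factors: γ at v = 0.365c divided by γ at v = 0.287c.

γ₁ = 1/√(1 - 0.365²) = 1.074
γ₂ = 1/√(1 - 0.287²) = 1.044
γ₁/γ₂ = 1.074/1.044 = 1.029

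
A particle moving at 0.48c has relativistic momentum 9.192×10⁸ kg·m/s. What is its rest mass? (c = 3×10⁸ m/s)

γ = 1/√(1 - 0.48²) = 1.1399
v = 0.48 × 3×10⁸ = 1.440×10⁸ m/s
m = p/(γv) = 9.192×10⁸/(1.1399 × 1.440×10⁸) = 5.600 kg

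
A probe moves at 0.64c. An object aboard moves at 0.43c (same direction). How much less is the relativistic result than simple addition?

Classical: u' + v = 0.43 + 0.64 = 1.07c
Relativistic: u = (0.43 + 0.64)/(1 + 0.2752) = 1.07/1.2752 = 0.8391c
Difference: 1.07 - 0.8391 = 0.2309c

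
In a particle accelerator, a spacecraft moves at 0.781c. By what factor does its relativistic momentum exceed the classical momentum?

p_rel = γmv, p_class = mv
Ratio = γ = 1/√(1 - 0.781²)
= 1/√(0.390039) = 1.601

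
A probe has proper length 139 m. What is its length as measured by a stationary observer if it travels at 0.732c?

Proper length L₀ = 139 m
γ = 1/√(1 - 0.732²) = 1.4678
L = L₀/γ = 139/1.4678 = 94.70 m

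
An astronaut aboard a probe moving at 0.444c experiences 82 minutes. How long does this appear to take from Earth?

Proper time Δt₀ = 82 minutes
γ = 1/√(1 - 0.444²) = 1.11604
Δt = γΔt₀ = 1.11604 × 82 = 91.52 minutes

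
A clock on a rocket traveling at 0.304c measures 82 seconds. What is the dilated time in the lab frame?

Proper time Δt₀ = 82 seconds
γ = 1/√(1 - 0.304²) = 1.04968
Δt = γΔt₀ = 1.04968 × 82 = 86.07 seconds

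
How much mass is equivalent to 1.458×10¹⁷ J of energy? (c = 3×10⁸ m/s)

From E = mc², we get m = E/c²
c² = (3×10⁸)² = 9×10¹⁶ m²/s²
m = 1.458×10¹⁷ / 9×10¹⁶ = 1.620 kg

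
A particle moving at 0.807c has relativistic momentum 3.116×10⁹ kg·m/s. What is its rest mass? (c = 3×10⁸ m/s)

γ = 1/√(1 - 0.807²) = 1.6933
v = 0.807 × 3×10⁸ = 2.421×10⁸ m/s
m = p/(γv) = 3.116×10⁹/(1.6933 × 2.421×10⁸) = 7.601 kg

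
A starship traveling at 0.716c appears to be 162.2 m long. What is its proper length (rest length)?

Contracted length L = 162.2 m
γ = 1/√(1 - 0.716²) = 1.432
L₀ = γL = 1.432 × 162.2 = 232.3 m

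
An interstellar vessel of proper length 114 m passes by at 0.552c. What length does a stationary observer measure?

Proper length L₀ = 114 m
γ = 1/√(1 - 0.552²) = 1.1993
L = L₀/γ = 114/1.1993 = 95.06 m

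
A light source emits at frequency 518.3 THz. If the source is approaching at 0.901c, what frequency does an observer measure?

β = v/c = 0.901
(1+β)/(1-β) = 1.901/0.099 = 19.20
Doppler factor = √(19.20) = 4.382
f_obs = 518.3 × 4.382 = 2271 THz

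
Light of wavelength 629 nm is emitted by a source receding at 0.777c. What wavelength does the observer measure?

β = 0.777
Wavelength Doppler factor = √(1.777/0.223) = √(7.969) = 2.823
λ_obs = 629 × 2.823 = 1776 nm (redshift)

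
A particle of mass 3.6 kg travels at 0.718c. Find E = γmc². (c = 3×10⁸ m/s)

γ = 1/√(1 - 0.718²) = 1.4367
mc² = 3.6 × (3×10⁸)² = 3.240×10¹⁷ J
E = γmc² = 1.4367 × 3.240×10¹⁷ = 4.655×10¹⁷ J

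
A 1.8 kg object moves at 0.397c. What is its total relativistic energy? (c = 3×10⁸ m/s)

γ = 1/√(1 - 0.397²) = 1.0895
mc² = 1.8 × (3×10⁸)² = 1.620×10¹⁷ J
E = γmc² = 1.0895 × 1.620×10¹⁷ = 1.765×10¹⁷ J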